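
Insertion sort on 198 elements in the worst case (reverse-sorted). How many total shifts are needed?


In the worst case (reverse-sorted), each element shifts past all previous:
  Element 1: 1 shifts
  Element 2: 2 shifts
  Element 3: 3 shifts
  Element 4: 4 shifts
  Element 5: 5 shifts
  ...
  Element 197: 197 shifts
Total = 1 + 2 + ... + 197
= 198*(198-1)/2 = 19503


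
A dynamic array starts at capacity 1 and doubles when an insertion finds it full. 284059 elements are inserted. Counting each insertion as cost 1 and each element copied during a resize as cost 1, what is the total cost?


n = 284059
Insertion costs: 284059
Resizes copy 1, 2, 4, ... up to the largest power of 2 that is <= n-1 = 284058, i.e. 262144.
Copy costs = 1 + 2 + 4 + 8 + 16 + 32 + 64 + 128 + 256 + 512 + 1024 + 2048 + 4096 + 8192 + 16384 + 32768 + 65536 + 131072 + 262144 = 524287
Total = 284059 + 524287 = 808346


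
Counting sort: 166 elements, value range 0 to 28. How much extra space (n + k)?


n = 166 (output array)
k = 29 (count array for 29 distinct values)
Extra space = 166 + 29 = 195


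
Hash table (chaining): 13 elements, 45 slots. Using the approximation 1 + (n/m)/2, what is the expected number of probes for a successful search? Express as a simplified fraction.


Computing expected probes:
alpha = 13/45
= 1 + alpha/2
= 1 + 13/(2*45)
= (2*45 + 13) / (2*45)
= 103/90


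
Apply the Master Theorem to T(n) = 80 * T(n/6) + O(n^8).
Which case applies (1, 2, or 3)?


The Master Theorem: T(n) = a*T(n/b) + O(n^c)
  a = 80, b = 6, c = 8
log_b(a) = log_6(80) ~ 2.446
Compare b^c with a: 6^8 = 1679616 > 80, so c > log_b(a).
Since c > log_b(a), Case 3 applies.
T(n) = O(n^8)
Master Theorem case = 3


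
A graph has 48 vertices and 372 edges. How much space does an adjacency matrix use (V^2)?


Adjacency matrix: V x V grid of entries
Space = V^2 = 48^2 = 48 * 48 = 2304


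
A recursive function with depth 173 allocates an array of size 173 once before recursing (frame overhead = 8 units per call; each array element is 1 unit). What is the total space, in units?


Array allocation: 173 units (allocated once)
Stack frames: 173 deep * 8 per frame = 1384 units
Total = 173 + 1384 = 1557


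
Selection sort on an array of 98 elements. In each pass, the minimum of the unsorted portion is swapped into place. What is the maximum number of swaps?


Selection sort performs one swap per pass:
  Pass 1: find min in positions 0 to 97, swap with position 0
  Pass 2: find min in positions 1 to 97, swap with position 1
  Pass 3: find min in positions 2 to 97, swap with position 2
  Pass 4: find min in positions 3 to 97, swap with position 3
  Pass 5: find min in positions 4 to 97, swap with position 4
  ... (92 more passes)
Total passes (and swaps) = n - 1 = 98 - 1 = 97


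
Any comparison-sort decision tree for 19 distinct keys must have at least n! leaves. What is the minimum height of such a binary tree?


A binary decision tree of height h has at most 2^h leaves and needs at least n! of them, so h >= ceil(log2(n!)).
Compute 19! as a running product:
  x2 = 2, x3 = 6, x4 = 24, x5 = 120
  x6 = 720, x7 = 5040, x8 = 40320, x9 = 362880
  x10 = 3628800, x11 = 39916800, x12 = 479001600, x13 = 6227020800
  x14 = 87178291200, x15 = 1307674368000, x16 = 20922789888000, x17 = 355687428096000
  x18 = 6402373705728000, x19 = 121645100408832000
19! = 121645100408832000
Bracket between powers of 2:
  2^56 = 72057594037927936 < 121645100408832000 <= 144115188075855872 = 2^57
So ceil(log2(19!)) = 57


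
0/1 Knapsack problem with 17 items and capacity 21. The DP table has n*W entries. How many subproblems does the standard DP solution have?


The DP table is indexed by (item, capacity).
Rows: 17 items
Columns: 21 capacity values (1 to W)
Total subproblems = 17 * 21 = 357


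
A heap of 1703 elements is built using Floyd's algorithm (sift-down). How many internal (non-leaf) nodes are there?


Leaf nodes occupy roughly half the array.
Sift-down is called for each internal node, starting from the last one.
Internal nodes = floor(n/2) = floor(1703/2) = 851


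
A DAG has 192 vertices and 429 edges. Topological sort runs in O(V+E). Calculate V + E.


V = 192 (vertex processing)
E = 429 (edge processing)
V + E = 192 + 429 = 621


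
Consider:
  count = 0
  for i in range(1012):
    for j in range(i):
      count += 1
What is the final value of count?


For each i, the inner loop runs i times:
  i=0: inner runs 0 times
  i=1: inner runs 1 time
  i=2: inner runs 2 times
  i=3: inner runs 3 times
  i=4: inner runs 4 times
  i=5: inner runs 5 times
  i=6: inner runs 6 times
  i=7: inner runs 7 times
  ...
Total = 0 + 1 + 2 + ... + 1011 = 1012*(1012-1)/2 = 511566


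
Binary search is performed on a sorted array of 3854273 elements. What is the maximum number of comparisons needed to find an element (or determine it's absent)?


Binary search halves the search space each comparison:
  Step 1: search space = 3854273 -> 1927136
  Step 2: search space = 1927136 -> 963568
  Step 3: search space = 963568 -> 481784
  Step 4: search space = 481784 -> 240892
  Step 5: search space = 240892 -> 120446
  Step 6: search space = 120446 -> 60223
  Step 7: search space = 60223 -> 30111
  Step 8: search space = 30111 -> 15055
  Step 9: search space = 15055 -> 7527
  Step 10: search space = 7527 -> 3763
  Step 11: search space = 3763 -> 1881
  Step 12: search space = 1881 -> 940
  Step 13: search space = 940 -> 470
  Step 14: search space = 470 -> 235
  Step 15: search space = 235 -> 117
  Step 16: search space = 117 -> 58
  Step 17: search space = 58 -> 29
  Step 18: search space = 29 -> 14
  Step 19: search space = 14 -> 7
  Step 20: search space = 7 -> 3
  Step 21: search space = 3 -> 1
  Step 22: search space = 1 (final check)
Maximum comparisons = floor(log2(3854273)) + 1 = 21 + 1 = 22


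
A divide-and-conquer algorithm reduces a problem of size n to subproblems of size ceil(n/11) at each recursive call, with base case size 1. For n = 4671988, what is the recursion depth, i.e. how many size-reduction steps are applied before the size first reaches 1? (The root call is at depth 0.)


Each step divides the size by 11 (rounding up); after k steps the size is ceil(n/11^k), which equals 1 exactly when 11^k >= n.
So the depth is the smallest k with 11^k >= 4671988, i.e. ceil(log_11(4671988)).
11^6 = 1771561 < 4671988 <= 19487171 = 11^7
Recursion depth = 7


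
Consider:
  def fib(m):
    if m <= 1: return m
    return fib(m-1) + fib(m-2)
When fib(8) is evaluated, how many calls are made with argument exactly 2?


Let N(m) = number of times fib(m) is called while evaluating fib(8).
N(8) = 1 (the initial call).
N(7) = 1 (only fib(8) calls it).
For 1 <= m <= 6: fib(m) is called by fib(m+1) and fib(m+2), so
  N(m) = N(m+1) + N(m+2).
fib(0) is called only by fib(2), so N(0) = N(2).
Walk down from m=8:
  N(8)=1, N(7)=1, N(6)=2, N(5)=3, N(4)=5, N(3)=8, N(2)=13
N(2) = 13


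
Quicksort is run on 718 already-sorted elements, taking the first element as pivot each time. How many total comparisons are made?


Sum of comparisons per partition:
717 + 716 + ... + 1 + 0
= 718 * (718 - 1) / 2
= 718 * 717 / 2
= 257403


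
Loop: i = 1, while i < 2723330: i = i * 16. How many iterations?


i multiplies by 16 each step:
i = 1 -> 16 -> 256 -> 4096 -> 65536 -> 1048576 -> 16777216 (stop)
Iterations = ceil(log_16(2723330)) = 6


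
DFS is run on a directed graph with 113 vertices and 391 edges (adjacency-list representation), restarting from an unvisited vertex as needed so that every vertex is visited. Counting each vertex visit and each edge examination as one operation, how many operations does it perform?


A full DFS traversal processes each vertex exactly once (push/pop on stack).
Each directed edge is examined once.
V = 113, E = 391
V + E = 504


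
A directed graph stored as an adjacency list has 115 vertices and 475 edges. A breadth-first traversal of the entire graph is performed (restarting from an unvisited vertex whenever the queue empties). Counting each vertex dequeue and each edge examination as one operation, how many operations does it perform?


A full BFS traversal dequeues each vertex once and examines each edge once.
Vertex visits: 115
Edge visits: 475
V + E = 115 + 475 = 590


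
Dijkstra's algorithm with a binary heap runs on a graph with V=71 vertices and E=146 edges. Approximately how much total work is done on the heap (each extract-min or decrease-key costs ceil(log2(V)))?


Dijkstra with a binary heap: each vertex is extracted once, each edge may relax once.
Each heap operation costs O(log V).
V + E = 71 + 146 = 217
ceil(log2(71)) = 7 (since 2^6 = 64 < 71 <= 128 = 2^7)
Total heap work = (V+E) * ceil(log2(V)) = 217 * 7 = 1519


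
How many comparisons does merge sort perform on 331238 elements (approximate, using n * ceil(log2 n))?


Recursion depth: ceil(log2(331238)) = 19
Each recursion level merges n = 331238 elements
Total = 331238 * 19 = 6293522


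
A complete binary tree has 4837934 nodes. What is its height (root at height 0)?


In a complete binary tree, level k holds nodes 2^k .. 2^(k+1)-1 (1-indexed).
Height = floor(log2(n)) = floor(log2(4837934)) = 22
Check: 2^22 = 4194304 <= 4837934 < 8388608 = 2^23


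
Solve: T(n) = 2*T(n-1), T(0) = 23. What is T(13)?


Unrolling:
T(13) = 2*T(12) = 2^2*T(11) = ... = 2^13*T(0)
= 2^13 * 23
= 8192 * 23 = 188416


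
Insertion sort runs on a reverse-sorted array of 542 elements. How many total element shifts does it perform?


Sum of shifts = 1 + 2 + 3 + ... + 541
= 542 * 541 / 2
= 293222 / 2
= 146611


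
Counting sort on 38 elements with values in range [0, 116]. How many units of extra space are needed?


Output array size: 38 (to store sorted result)
Count array size: 117 (one slot per possible value, range 0 to 116)
Total extra space = 38 + 117 = 155


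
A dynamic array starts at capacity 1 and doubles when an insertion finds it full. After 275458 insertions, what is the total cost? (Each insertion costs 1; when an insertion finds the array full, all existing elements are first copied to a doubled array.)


Insertion cost: 275458 (one per element)
Resizes occur just before inserting elements 2, 3, 5, 9, ...
Elements copied at each resize: 1 + 2 + 4 + 8 + 16 + 32 + 64 + 128 + 256 + 512 + 1024 + 2048 + 4096 + 8192 + 16384 + 32768 + 65536 + 131072 + 262144
Sum of copies = 524287 (geometric series: 2^k - 1)
Total = 275458 + 524287 = 799745


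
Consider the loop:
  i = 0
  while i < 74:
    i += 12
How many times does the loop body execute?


Starting at i = 0, each iteration adds 12.
Iterations until i >= 74:
  Iteration 1: i = 0 -> i = 12
  Iteration 2: i = 12 -> i = 24
  Iteration 3: i = 24 -> i = 36
  Iteration 4: i = 36 -> i = 48
  Iteration 5: i = 48 -> i = 60
  Iteration 6: i = 60 -> i = 72
  Iteration 7: i = 72 -> i = 84
Total iterations = ceil(74/12) = 7


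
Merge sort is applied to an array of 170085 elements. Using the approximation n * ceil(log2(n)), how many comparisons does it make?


Merge sort divides the array into halves recursively.
Number of levels = ceil(log2(170085)) = 18
At each level, approximately n = 170085 comparisons are needed for merging.
Total comparisons ~ n * ceil(log2(n)) = 170085 * 18 = 3061530


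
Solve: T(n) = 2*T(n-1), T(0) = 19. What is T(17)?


Unrolling:
T(17) = 2*T(16) = 2^2*T(15) = ... = 2^17*T(0)
= 2^17 * 19
= 131072 * 19 = 2490368


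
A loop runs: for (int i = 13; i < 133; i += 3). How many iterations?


Loop starts at i = 13, increments by 3, stops when i >= 133.
Number of iterations = ceil((133 - 13) / 3)
= ceil(120 / 3)
= 40


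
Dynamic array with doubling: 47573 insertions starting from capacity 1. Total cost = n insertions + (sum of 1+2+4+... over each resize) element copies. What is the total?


n = 47573
Insertion costs: 47573
Resizes copy 1, 2, 4, ... up to the largest power of 2 that is <= n-1 = 47572, i.e. 32768.
Copy costs = 1 + 2 + 4 + 8 + 16 + 32 + 64 + 128 + 256 + 512 + 1024 + 2048 + 4096 + 8192 + 16384 + 32768 = 65535
Total = 47573 + 65535 = 113108


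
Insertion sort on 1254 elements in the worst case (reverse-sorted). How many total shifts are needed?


In the worst case (reverse-sorted), each element shifts past all previous:
  Element 1: 1 shifts
  Element 2: 2 shifts
  Element 3: 3 shifts
  Element 4: 4 shifts
  Element 5: 5 shifts
  ...
  Element 1253: 1253 shifts
Total = 1 + 2 + ... + 1253
= 1254*(1254-1)/2 = 785631


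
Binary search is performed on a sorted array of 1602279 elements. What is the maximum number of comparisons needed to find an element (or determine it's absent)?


Binary search halves the search space each comparison:
  Step 1: search space = 1602279 -> 801139
  Step 2: search space = 801139 -> 400569
  Step 3: search space = 400569 -> 200284
  Step 4: search space = 200284 -> 100142
  Step 5: search space = 100142 -> 50071
  Step 6: search space = 50071 -> 25035
  Step 7: search space = 25035 -> 12517
  Step 8: search space = 12517 -> 6258
  Step 9: search space = 6258 -> 3129
  Step 10: search space = 3129 -> 1564
  Step 11: search space = 1564 -> 782
  Step 12: search space = 782 -> 391
  Step 13: search space = 391 -> 195
  Step 14: search space = 195 -> 97
  Step 15: search space = 97 -> 48
  Step 16: search space = 48 -> 24
  Step 17: search space = 24 -> 12
  Step 18: search space = 12 -> 6
  Step 19: search space = 6 -> 3
  Step 20: search space = 3 -> 1
  Step 21: search space = 1 (final check)
Maximum comparisons = floor(log2(1602279)) + 1 = 20 + 1 = 21


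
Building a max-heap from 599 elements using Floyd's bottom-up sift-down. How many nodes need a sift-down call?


In a heap of 599 elements (0-indexed array):
  Last element index: 598
  Parent of last element: floor((598 - 1) / 2) = 298
  Internal nodes: indices 0 to 298
  Count = floor(599/2) = 299


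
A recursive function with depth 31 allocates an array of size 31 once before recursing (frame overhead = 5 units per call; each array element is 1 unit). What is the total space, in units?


Array allocation: 31 units (allocated once)
Stack frames: 31 deep * 5 per frame = 155 units
Total = 31 + 155 = 186


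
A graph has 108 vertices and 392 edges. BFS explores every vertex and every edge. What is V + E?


A full BFS traversal dequeues each vertex once and examines each edge once.
Vertex visits: 108
Edge visits: 392
V + E = 108 + 392 = 500


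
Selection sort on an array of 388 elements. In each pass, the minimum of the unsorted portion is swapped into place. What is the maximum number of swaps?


Selection sort performs one swap per pass:
  Pass 1: find min in positions 0 to 387, swap with position 0
  Pass 2: find min in positions 1 to 387, swap with position 1
  Pass 3: find min in positions 2 to 387, swap with position 2
  Pass 4: find min in positions 3 to 387, swap with position 3
  Pass 5: find min in positions 4 to 387, swap with position 4
  ... (382 more passes)
Total passes (and swaps) = n - 1 = 388 - 1 = 387


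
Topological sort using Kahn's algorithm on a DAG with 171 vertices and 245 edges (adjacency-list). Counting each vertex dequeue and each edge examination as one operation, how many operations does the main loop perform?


Kahn's algorithm:
  1. Compute in-degrees: O(V + E)
  2. Process queue: each vertex dequeued once (O(V))
     each edge examined once (O(E))
Total = V + E = 171 + 245 = 416


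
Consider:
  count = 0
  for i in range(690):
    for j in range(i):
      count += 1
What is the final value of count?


For each i, the inner loop runs i times:
  i=0: inner runs 0 times
  i=1: inner runs 1 time
  i=2: inner runs 2 times
  i=3: inner runs 3 times
  i=4: inner runs 4 times
  i=5: inner runs 5 times
  i=6: inner runs 6 times
  i=7: inner runs 7 times
  ...
Total = 0 + 1 + 2 + ... + 689 = 690*(690-1)/2 = 237705


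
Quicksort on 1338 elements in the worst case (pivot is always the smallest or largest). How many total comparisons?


In the worst case, each partition step picks the worst pivot:
  Partition 1: 1337 comparisons (n-1 elements to compare)
  Partition 2: 1336 comparisons
  Partition 3: 1335 comparisons
  Partition 4: 1334 comparisons
  Partition 5: 1333 comparisons
  ...
  Last partition: 0 comparisons
Total = (n-1) + (n-2) + ... + 1 + 0 = n*(n-1)/2
= 1338*1337/2 = 894453


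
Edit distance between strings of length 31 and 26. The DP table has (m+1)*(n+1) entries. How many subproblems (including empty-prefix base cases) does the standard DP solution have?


The table includes base cases (empty prefixes).
Rows: (m+1) = 32
Columns: (n+1) = 27
Total = 32 * 27 = 864


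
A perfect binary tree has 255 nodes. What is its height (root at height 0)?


For a perfect binary tree of height h: n = 2^(h+1) - 1, so h = log2(n+1) - 1.
  n + 1 = 256 = 2^8
  log2(256) = 8
  height = 8 - 1 = 7


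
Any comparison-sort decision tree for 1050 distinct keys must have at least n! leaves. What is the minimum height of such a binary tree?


A binary decision tree of height h has at most 2^h leaves and needs at least n! of them, so h >= ceil(log2(n!)).
1050! is far too large to multiply out, so use Stirling's series:
  ln(n!) ~ n ln n - n + (1/2) ln(2 pi n) + 1/(12n)  (error below 1/(360 n^3), negligible here)
  ln(1050) = 6.9565454
  n ln n = 1050 * 6.9565454 = 7304.3727
  (1/2) ln(2 pi * 1050) = (1/2) ln(6597.3446) = 4.3972
  1/(12*1050) = 0.0001
  ln(1050!) ~ 7304.3727 - 1050 + 4.3972 + 0.0001 = 6258.7700
Convert to base 2: log2(1050!) = 6258.7700 / ln 2 = 6258.7700 / 0.69314718 = 9029.4964
ceil(9029.4964) = 9030


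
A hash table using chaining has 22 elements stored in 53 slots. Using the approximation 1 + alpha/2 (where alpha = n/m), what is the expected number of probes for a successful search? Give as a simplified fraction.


Load factor alpha = n/m = 22/53
Expected probes = 1 + alpha/2 = 1 + 22/(2*53)
= 1 + 22/106
= 106/106 + 22/106
= 128/106
Simplify: 64/53


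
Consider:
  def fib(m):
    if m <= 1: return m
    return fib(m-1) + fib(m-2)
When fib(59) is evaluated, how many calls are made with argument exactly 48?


Let N(m) = number of times fib(m) is called while evaluating fib(59).
N(59) = 1 (the initial call).
N(58) = 1 (only fib(59) calls it).
For 1 <= m <= 57: fib(m) is called by fib(m+1) and fib(m+2), so
  N(m) = N(m+1) + N(m+2).
fib(0) is called only by fib(2), so N(0) = N(2).
Walk down from m=59:
  N(59)=1, N(58)=1, N(57)=2, N(56)=3, N(55)=5, N(54)=8, N(53)=13, N(52)=21, N(51)=34, N(50)=55, N(49)=89, N(48)=144
N(48) = 144


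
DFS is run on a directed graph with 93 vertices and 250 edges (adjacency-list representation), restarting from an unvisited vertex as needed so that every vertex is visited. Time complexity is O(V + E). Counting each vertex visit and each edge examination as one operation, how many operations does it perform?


A full DFS traversal processes each vertex exactly once (push/pop on stack).
Each directed edge is examined once.
V = 93, E = 250
V + E = 343


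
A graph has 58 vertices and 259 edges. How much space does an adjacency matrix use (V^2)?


Adjacency matrix: V x V grid of entries
Space = V^2 = 58^2 = 58 * 58 = 3364


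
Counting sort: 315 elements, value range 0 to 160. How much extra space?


n = 315 (output array)
k = 161 (count array for 161 distinct values)
Extra space = 315 + 161 = 476


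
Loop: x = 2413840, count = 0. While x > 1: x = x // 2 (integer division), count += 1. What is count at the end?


The variable x halves each step:
x = 2413840 -> 1206920 -> 603460 -> 301730 -> 150865 -> 75432 -> 37716 -> 18858 -> 9429 -> 4714 -> 2357 -> 1178 -> 589 -> 294 -> 147 -> 73 -> 36 -> 18 -> 9 -> 4 -> 2 -> 1
Number of halvings = floor(log2(2413840)) = 21


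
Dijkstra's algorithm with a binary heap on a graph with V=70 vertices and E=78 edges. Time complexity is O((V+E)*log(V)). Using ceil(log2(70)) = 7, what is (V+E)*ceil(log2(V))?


Dijkstra with a binary heap: each vertex is extracted once, each edge may relax once.
Each heap operation costs O(log V).
V + E = 70 + 78 = 148
ceil(log2(70)) = 7 (since 2^6 = 64 < 70 <= 128 = 2^7)
Total heap work = (V+E) * ceil(log2(V)) = 148 * 7 = 1036


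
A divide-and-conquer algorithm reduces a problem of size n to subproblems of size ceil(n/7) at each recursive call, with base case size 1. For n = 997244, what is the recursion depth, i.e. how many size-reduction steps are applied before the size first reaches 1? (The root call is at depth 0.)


Each step divides the size by 7 (rounding up); after k steps the size is ceil(n/7^k), which equals 1 exactly when 7^k >= n.
So the depth is the smallest k with 7^k >= 997244, i.e. ceil(log_7(997244)).
7^7 = 823543 < 997244 <= 5764801 = 7^8
Recursion depth = 8


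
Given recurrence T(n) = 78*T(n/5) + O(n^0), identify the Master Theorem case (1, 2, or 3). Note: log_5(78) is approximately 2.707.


Master Theorem parameters: a=78, b=5, c=0
log_b(a) = 2.707
Compare b^c with a: 5^0 = 1 < 78, so c < log_b(a).
Comparing c=0 vs log_b(a)=2.707:
0 < 2.707 => Case 1
Result: T(n) = O(n^(log_5 78)) ~ O(n^2.707)
Master Theorem case = 1


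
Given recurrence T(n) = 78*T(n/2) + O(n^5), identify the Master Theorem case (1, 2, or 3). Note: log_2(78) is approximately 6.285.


Master Theorem parameters: a=78, b=2, c=5
log_b(a) = 6.285
Compare b^c with a: 2^5 = 32 < 78, so c < log_b(a).
Comparing c=5 vs log_b(a)=6.285:
5 < 6.285 => Case 1
Result: T(n) = O(n^(log_2 78)) ~ O(n^6.285)
Master Theorem case = 1


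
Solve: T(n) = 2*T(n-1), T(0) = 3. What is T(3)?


Unrolling:
T(3) = 2*T(2) = 2^2*T(1) = ... = 2^3*T(0)
= 2^3 * 3
= 8 * 3 = 24


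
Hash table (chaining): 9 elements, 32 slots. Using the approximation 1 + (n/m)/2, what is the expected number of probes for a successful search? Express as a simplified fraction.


Computing expected probes:
alpha = 9/32
= 1 + alpha/2
= 1 + 9/(2*32)
= (2*32 + 9) / (2*32)
= 73/64


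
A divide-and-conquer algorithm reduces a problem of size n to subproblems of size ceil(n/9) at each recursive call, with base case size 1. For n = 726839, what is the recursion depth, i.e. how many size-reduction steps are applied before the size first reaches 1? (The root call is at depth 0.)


Each step divides the size by 9 (rounding up); after k steps the size is ceil(n/9^k), which equals 1 exactly when 9^k >= n.
So the depth is the smallest k with 9^k >= 726839, i.e. ceil(log_9(726839)).
9^6 = 531441 < 726839 <= 4782969 = 9^7
Recursion depth = 7


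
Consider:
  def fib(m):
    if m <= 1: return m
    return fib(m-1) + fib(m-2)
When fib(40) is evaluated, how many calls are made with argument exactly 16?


Let N(m) = number of times fib(m) is called while evaluating fib(40).
N(40) = 1 (the initial call).
N(39) = 1 (only fib(40) calls it).
For 1 <= m <= 38: fib(m) is called by fib(m+1) and fib(m+2), so
  N(m) = N(m+1) + N(m+2).
fib(0) is called only by fib(2), so N(0) = N(2).
Walk down from m=40:
  N(40)=1, N(39)=1, N(38)=2, N(37)=3, N(36)=5, N(35)=8, N(34)=13, N(33)=21, N(32)=34, N(31)=55, N(30)=89, N(29)=144, N(28)=233, N(27)=377, N(26)=610, N(25)=987, N(24)=1597, N(23)=2584, N(22)=4181, N(21)=6765, N(20)=10946, N(19)=17711, N(18)=28657, N(17)=46368, N(16)=75025
N(16) = 75025


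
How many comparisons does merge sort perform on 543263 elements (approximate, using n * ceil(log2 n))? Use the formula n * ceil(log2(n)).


Recursion depth: ceil(log2(543263)) = 20
Each recursion level merges n = 543263 elements
Total = 543263 * 20 = 10865260


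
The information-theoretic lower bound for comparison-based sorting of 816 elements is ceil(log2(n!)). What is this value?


A binary decision tree of height h has at most 2^h leaves and needs at least n! of them, so h >= ceil(log2(n!)).
816! is far too large to multiply out, so use Stirling's series:
  ln(n!) ~ n ln n - n + (1/2) ln(2 pi n) + 1/(12n)  (error below 1/(360 n^3), negligible here)
  ln(816) = 6.7044144
  n ln n = 816 * 6.7044144 = 5470.8022
  (1/2) ln(2 pi * 816) = (1/2) ln(5127.0792) = 4.2711
  1/(12*816) = 0.0001
  ln(816!) ~ 5470.8022 - 816 + 4.2711 + 0.0001 = 4659.0734
Convert to base 2: log2(816!) = 4659.0734 / ln 2 = 4659.0734 / 0.69314718 = 6721.6221
ceil(6721.6221) = 6722


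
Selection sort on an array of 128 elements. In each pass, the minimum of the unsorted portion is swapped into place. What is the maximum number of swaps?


Selection sort performs one swap per pass:
  Pass 1: find min in positions 0 to 127, swap with position 0
  Pass 2: find min in positions 1 to 127, swap with position 1
  Pass 3: find min in positions 2 to 127, swap with position 2
  Pass 4: find min in positions 3 to 127, swap with position 3
  Pass 5: find min in positions 4 to 127, swap with position 4
  ... (122 more passes)
Total passes (and swaps) = n - 1 = 128 - 1 = 127


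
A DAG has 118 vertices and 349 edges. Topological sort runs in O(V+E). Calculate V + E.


V = 118 (vertex processing)
E = 349 (edge processing)
V + E = 118 + 349 = 467


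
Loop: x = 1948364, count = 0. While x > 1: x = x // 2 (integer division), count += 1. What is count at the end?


The variable x halves each step:
x = 1948364 -> 974182 -> 487091 -> 243545 -> 121772 -> 60886 -> 30443 -> 15221 -> 7610 -> 3805 -> 1902 -> 951 -> 475 -> 237 -> 118 -> 59 -> 29 -> 14 -> 7 -> 3 -> 1
Number of halvings = floor(log2(1948364)) = 20


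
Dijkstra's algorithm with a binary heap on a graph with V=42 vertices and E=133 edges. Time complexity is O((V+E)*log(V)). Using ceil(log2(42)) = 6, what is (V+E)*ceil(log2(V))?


Dijkstra with a binary heap: each vertex is extracted once, each edge may relax once.
Each heap operation costs O(log V).
V + E = 42 + 133 = 175
ceil(log2(42)) = 6 (since 2^5 = 32 < 42 <= 64 = 2^6)
Total heap work = (V+E) * ceil(log2(V)) = 175 * 6 = 1050


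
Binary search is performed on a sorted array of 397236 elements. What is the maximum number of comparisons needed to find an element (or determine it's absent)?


Binary search halves the search space each comparison:
  Step 1: search space = 397236 -> 198618
  Step 2: search space = 198618 -> 99309
  Step 3: search space = 99309 -> 49654
  Step 4: search space = 49654 -> 24827
  Step 5: search space = 24827 -> 12413
  Step 6: search space = 12413 -> 6206
  Step 7: search space = 6206 -> 3103
  Step 8: search space = 3103 -> 1551
  Step 9: search space = 1551 -> 775
  Step 10: search space = 775 -> 387
  Step 11: search space = 387 -> 193
  Step 12: search space = 193 -> 96
  Step 13: search space = 96 -> 48
  Step 14: search space = 48 -> 24
  Step 15: search space = 24 -> 12
  Step 16: search space = 12 -> 6
  Step 17: search space = 6 -> 3
  Step 18: search space = 3 -> 1
  Step 19: search space = 1 (final check)
Maximum comparisons = floor(log2(397236)) + 1 = 18 + 1 = 19


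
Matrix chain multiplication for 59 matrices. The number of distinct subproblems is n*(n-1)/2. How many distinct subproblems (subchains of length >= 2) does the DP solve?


Subproblems are indexed by (i, j) where i < j.
Number of such pairs = n*(n-1)/2
= 59 * 58 / 2
= 1711


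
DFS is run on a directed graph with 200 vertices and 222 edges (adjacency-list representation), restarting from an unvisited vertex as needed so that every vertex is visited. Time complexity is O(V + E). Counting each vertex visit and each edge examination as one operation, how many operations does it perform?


A full DFS traversal processes each vertex exactly once (push/pop on stack).
Each directed edge is examined once.
V = 200, E = 222
V + E = 422


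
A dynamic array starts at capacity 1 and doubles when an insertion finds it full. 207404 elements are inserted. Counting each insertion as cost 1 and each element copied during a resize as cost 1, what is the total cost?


n = 207404
Insertion costs: 207404
Resizes copy 1, 2, 4, ... up to the largest power of 2 that is <= n-1 = 207403, i.e. 131072.
Copy costs = 1 + 2 + 4 + 8 + 16 + 32 + 64 + 128 + 256 + 512 + 1024 + 2048 + 4096 + 8192 + 16384 + 32768 + 65536 + 131072 = 262143
Total = 207404 + 262143 = 469547


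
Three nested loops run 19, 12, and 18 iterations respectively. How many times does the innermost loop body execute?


Loop 1 (outermost): 19 iterations
Loop 2 (middle): 12 iterations per outer
Loop 3 (innermost): 18 iterations per middle
Total = 19 * 12 * 18 = 4104


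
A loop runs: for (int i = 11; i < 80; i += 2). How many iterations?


Loop starts at i = 11, increments by 2, stops when i >= 80.
Number of iterations = ceil((80 - 11) / 2)
= ceil(69 / 2)
= 35


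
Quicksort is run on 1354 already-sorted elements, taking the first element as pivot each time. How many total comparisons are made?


Sum of comparisons per partition:
1353 + 1352 + ... + 1 + 0
= 1354 * (1354 - 1) / 2
= 1354 * 1353 / 2
= 915981


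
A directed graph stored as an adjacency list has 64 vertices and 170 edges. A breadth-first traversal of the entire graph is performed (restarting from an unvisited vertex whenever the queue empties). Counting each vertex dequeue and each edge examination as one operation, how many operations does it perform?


A full BFS traversal dequeues each vertex once and examines each edge once.
Vertex visits: 64
Edge visits: 170
V + E = 64 + 170 = 234


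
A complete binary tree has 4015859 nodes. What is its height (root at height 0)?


In a complete binary tree, level k holds nodes 2^k .. 2^(k+1)-1 (1-indexed).
Height = floor(log2(n)) = floor(log2(4015859)) = 21
Check: 2^21 = 2097152 <= 4015859 < 4194304 = 2^22


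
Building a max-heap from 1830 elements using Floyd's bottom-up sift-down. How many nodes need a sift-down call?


In a heap of 1830 elements (0-indexed array):
  Last element index: 1829
  Parent of last element: floor((1829 - 1) / 2) = 914
  Internal nodes: indices 0 to 914
  Count = floor(1830/2) = 915


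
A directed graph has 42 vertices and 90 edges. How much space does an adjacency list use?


Adjacency list: one list head per vertex + one entry per edge
Vertex heads: 42
Edge entries: 90
Total = 42 + 90 = 132


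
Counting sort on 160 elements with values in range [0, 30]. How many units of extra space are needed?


Output array size: 160 (to store sorted result)
Count array size: 31 (one slot per possible value, range 0 to 30)
Total extra space = 160 + 31 = 191


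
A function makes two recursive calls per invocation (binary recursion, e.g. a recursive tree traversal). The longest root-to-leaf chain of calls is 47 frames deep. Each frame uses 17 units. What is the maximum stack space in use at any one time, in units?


Binary recursion: the two calls run one after the other, so only one root-to-leaf chain of frames is on the stack at a time.
Maximum depth (longest chain) = 47 frames
Each frame = 17 units
Max stack space = 47 * 17 = 799


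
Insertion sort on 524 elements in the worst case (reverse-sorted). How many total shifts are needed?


In the worst case (reverse-sorted), each element shifts past all previous:
  Element 1: 1 shifts
  Element 2: 2 shifts
  Element 3: 3 shifts
  Element 4: 4 shifts
  Element 5: 5 shifts
  ...
  Element 523: 523 shifts
Total = 1 + 2 + ... + 523
= 524*(524-1)/2 = 137026


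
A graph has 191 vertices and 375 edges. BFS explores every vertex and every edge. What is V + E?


A full BFS traversal dequeues each vertex once and examines each edge once.
Vertex visits: 191
Edge visits: 375
V + E = 191 + 375 = 566


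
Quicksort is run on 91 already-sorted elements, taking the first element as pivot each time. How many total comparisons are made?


Sum of comparisons per partition:
90 + 89 + ... + 1 + 0
= 91 * (91 - 1) / 2
= 91 * 90 / 2
= 4095


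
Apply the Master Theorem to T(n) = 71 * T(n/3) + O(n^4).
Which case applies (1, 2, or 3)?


The Master Theorem: T(n) = a*T(n/b) + O(n^c)
  a = 71, b = 3, c = 4
log_b(a) = log_3(71) ~ 3.88
Compare b^c with a: 3^4 = 81 > 71, so c > log_b(a).
Since c > log_b(a), Case 3 applies.
T(n) = O(n^4)
Master Theorem case = 3


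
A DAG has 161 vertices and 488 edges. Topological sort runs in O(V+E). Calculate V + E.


V = 161 (vertex processing)
E = 488 (edge processing)
V + E = 161 + 488 = 649


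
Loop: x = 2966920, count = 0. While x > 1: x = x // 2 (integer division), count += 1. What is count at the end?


The variable x halves each step:
x = 2966920 -> 1483460 -> 741730 -> 370865 -> 185432 -> 92716 -> 46358 -> 23179 -> 11589 -> 5794 -> 2897 -> 1448 -> 724 -> 362 -> 181 -> 90 -> 45 -> 22 -> 11 -> 5 -> 2 -> 1
Number of halvings = floor(log2(2966920)) = 21


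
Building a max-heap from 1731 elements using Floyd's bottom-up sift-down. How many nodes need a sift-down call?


In a heap of 1731 elements (0-indexed array):
  Last element index: 1730
  Parent of last element: floor((1730 - 1) / 2) = 864
  Internal nodes: indices 0 to 864
  Count = floor(1731/2) = 865


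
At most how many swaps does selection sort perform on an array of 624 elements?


Each of the 623 passes places one element in its final position.
Pass 1: swap minimum into position 0
Pass 2: swap minimum of remaining into position 1
...
Pass 623: last two elements, one swap
Maximum swaps = 624 - 1 = 623


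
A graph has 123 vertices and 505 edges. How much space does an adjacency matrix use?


Adjacency matrix: V x V grid of entries
Space = V^2 = 123^2 = 123 * 123 = 15129


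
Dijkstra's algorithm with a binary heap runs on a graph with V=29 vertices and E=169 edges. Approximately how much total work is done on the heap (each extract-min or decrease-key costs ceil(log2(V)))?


Dijkstra with a binary heap: each vertex is extracted once, each edge may relax once.
Each heap operation costs O(log V).
V + E = 29 + 169 = 198
ceil(log2(29)) = 5 (since 2^4 = 16 < 29 <= 32 = 2^5)
Total heap work = (V+E) * ceil(log2(V)) = 198 * 5 = 990


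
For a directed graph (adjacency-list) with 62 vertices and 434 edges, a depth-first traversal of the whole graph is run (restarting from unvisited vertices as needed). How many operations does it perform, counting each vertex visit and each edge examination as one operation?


A full DFS traversal visits each vertex once and examines each edge once.
V = 62
E = 434
Sum = 62 + 434 = 496


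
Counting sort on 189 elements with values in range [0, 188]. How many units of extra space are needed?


Output array size: 189 (to store sorted result)
Count array size: 189 (one slot per possible value, range 0 to 188)
Total extra space = 189 + 189 = 378


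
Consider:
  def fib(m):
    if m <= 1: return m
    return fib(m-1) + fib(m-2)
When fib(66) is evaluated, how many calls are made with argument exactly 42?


Let N(m) = number of times fib(m) is called while evaluating fib(66).
N(66) = 1 (the initial call).
N(65) = 1 (only fib(66) calls it).
For 1 <= m <= 64: fib(m) is called by fib(m+1) and fib(m+2), so
  N(m) = N(m+1) + N(m+2).
fib(0) is called only by fib(2), so N(0) = N(2).
Walk down from m=66:
  N(66)=1, N(65)=1, N(64)=2, N(63)=3, N(62)=5, N(61)=8, N(60)=13, N(59)=21, N(58)=34, N(57)=55, N(56)=89, N(55)=144, N(54)=233, N(53)=377, N(52)=610, N(51)=987, N(50)=1597, N(49)=2584, N(48)=4181, N(47)=6765, N(46)=10946, N(45)=17711, N(44)=28657, N(43)=46368, N(42)=75025
N(42) = 75025


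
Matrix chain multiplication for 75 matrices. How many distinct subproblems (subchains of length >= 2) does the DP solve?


Subproblems are indexed by (i, j) where i < j.
Number of such pairs = n*(n-1)/2
= 75 * 74 / 2
= 2775


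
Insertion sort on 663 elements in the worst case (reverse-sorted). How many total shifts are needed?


In the worst case (reverse-sorted), each element shifts past all previous:
  Element 1: 1 shifts
  Element 2: 2 shifts
  Element 3: 3 shifts
  Element 4: 4 shifts
  Element 5: 5 shifts
  ...
  Element 662: 662 shifts
Total = 1 + 2 + ... + 662
= 663*(663-1)/2 = 219453


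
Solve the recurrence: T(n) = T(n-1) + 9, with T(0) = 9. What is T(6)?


Unrolling the recurrence:
T(6) = T(5) + 9
       = T(4) + 9 + 9
       = T(3) + 9*3
       ...
       = T(0) + 9*6
       = 9 + 54 = 63


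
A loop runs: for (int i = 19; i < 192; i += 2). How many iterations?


Loop starts at i = 19, increments by 2, stops when i >= 192.
Number of iterations = ceil((192 - 19) / 2)
= ceil(173 / 2)
= 87


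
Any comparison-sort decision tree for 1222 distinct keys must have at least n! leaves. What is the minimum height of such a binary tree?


A binary decision tree of height h has at most 2^h leaves and needs at least n! of them, so h >= ceil(log2(n!)).
1222! is far too large to multiply out, so use Stirling's series:
  ln(n!) ~ n ln n - n + (1/2) ln(2 pi n) + 1/(12n)  (error below 1/(360 n^3), negligible here)
  ln(1222) = 7.1082441
  n ln n = 1222 * 7.1082441 = 8686.2743
  (1/2) ln(2 pi * 1222) = (1/2) ln(7678.0524) = 4.4731
  1/(12*1222) = 0.0001
  ln(1222!) ~ 8686.2743 - 1222 + 4.4731 + 0.0001 = 7468.7475
Convert to base 2: log2(1222!) = 7468.7475 / ln 2 = 7468.7475 / 0.69314718 = 10775.1250
ceil(10775.1250) = 10776


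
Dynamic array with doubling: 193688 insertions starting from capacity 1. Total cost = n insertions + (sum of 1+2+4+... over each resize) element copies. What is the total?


n = 193688
Insertion costs: 193688
Resizes copy 1, 2, 4, ... up to the largest power of 2 that is <= n-1 = 193687, i.e. 131072.
Copy costs = 1 + 2 + 4 + 8 + 16 + 32 + 64 + 128 + 256 + 512 + 1024 + 2048 + 4096 + 8192 + 16384 + 32768 + 65536 + 131072 = 262143
Total = 193688 + 262143 = 455831


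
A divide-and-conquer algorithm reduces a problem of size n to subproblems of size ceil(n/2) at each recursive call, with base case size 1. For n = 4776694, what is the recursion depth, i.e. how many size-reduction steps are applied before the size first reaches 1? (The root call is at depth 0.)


Each step divides the size by 2 (rounding up); after k steps the size is ceil(n/2^k), which equals 1 exactly when 2^k >= n.
So the depth is the smallest k with 2^k >= 4776694, i.e. ceil(log_2(4776694)).
2^22 = 4194304 < 4776694 <= 8388608 = 2^23
Recursion depth = 23


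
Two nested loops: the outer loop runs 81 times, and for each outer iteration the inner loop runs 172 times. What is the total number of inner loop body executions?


Outer loop: 81 iterations
Inner loop: 172 iterations per outer iteration
Total = 81 * 172 = 13932


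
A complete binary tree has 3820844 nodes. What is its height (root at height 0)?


In a complete binary tree, level k holds nodes 2^k .. 2^(k+1)-1 (1-indexed).
Height = floor(log2(n)) = floor(log2(3820844)) = 21
Check: 2^21 = 2097152 <= 3820844 < 4194304 = 2^22


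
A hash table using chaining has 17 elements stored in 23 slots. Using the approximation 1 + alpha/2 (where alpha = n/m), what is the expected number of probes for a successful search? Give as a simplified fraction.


Load factor alpha = n/m = 17/23
Expected probes = 1 + alpha/2 = 1 + 17/(2*23)
= 1 + 17/46
= 46/46 + 17/46
= 63/46


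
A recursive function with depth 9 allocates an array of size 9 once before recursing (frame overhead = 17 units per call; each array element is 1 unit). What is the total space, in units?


Array allocation: 9 units (allocated once)
Stack frames: 9 deep * 17 per frame = 153 units
Total = 9 + 153 = 162


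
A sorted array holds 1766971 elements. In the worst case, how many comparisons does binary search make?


Halving sequence: 1766971 -> 883485 -> 441742 -> 220871 -> 110435 -> 55217 -> 27608 -> 13804 -> 6902 -> 3451 -> 1725 -> 862 -> 431 -> 215 -> 107 -> 53 -> 26 -> 13 -> 6 -> 3 -> 1
Number of halvings = 20
Max comparisons = 20 + 1 = 21


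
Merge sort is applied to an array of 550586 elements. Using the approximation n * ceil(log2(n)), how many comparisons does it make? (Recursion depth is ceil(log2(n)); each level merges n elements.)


Merge sort divides the array into halves recursively.
Number of levels = ceil(log2(550586)) = 20
At each level, approximately n = 550586 comparisons are needed for merging.
Total comparisons ~ n * ceil(log2(n)) = 550586 * 20 = 11011720
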